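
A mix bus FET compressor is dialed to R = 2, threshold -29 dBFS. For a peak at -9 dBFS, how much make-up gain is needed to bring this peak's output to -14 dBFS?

5 dB

Without make-up, output = threshold + overshoot/2 = -29 + 10 = -19 dBFS.
Gap to target: 5 dB.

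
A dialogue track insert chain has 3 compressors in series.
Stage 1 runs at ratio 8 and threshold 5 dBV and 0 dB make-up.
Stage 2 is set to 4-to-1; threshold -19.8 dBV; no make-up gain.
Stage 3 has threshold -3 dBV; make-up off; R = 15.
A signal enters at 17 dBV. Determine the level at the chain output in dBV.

Stage 1: 17 dBV is 12 dB over 5 dBV; at 8:1 that becomes 1.5 dB over, giving 6.5 dBV.
Stage 2: overshoot 26.3 dB → 26.3/4 = 6.575 dB → -13.225 dBV.
Stage 3: -13.225 dBV is at or below the -3 dBV threshold — no compression; output -13.225 dBV.

-13.225 dBV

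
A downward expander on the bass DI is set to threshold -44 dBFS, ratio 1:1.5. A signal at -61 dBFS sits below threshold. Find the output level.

-69.5 dBFS

Undershoot = (-44) − (-61) = 17 dB.
At 1:1.5, that expands to 25.5 dB under threshold.
Output = -44 − 25.5 = -69.5 dBFS.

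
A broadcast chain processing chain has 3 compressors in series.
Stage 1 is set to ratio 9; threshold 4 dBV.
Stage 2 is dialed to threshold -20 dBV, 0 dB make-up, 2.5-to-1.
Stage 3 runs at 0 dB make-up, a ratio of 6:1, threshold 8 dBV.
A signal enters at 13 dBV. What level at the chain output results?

-10 dBV

Stage 1: 13 dBV is 9 dB over 4 dBV; at 9:1 that becomes 1 dB over, giving 5 dBV.
Stage 2: overshoot 25 dB → 25/2.5 = 10 dB → -10 dBV.
Stage 3: -10 dBV ≤ 8 dBV, so stage 3 doesn't engage; output -10 dBV.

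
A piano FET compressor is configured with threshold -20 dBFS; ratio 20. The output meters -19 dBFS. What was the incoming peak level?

That's 1 dB above the -20 dBFS threshold.
Input overshoot = R × output overshoot = 20 dB → input = -20 + 20 = 0 dBFS.

0 dBFS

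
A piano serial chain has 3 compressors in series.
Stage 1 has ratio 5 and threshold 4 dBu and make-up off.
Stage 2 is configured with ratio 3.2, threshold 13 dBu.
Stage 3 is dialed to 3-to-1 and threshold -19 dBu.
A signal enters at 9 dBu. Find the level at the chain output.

-11 dBu

Stage 1: 5 dB above 4 dBu, reduced 5:1 to 1 dB above → 5 dBu.
Stage 2: 5 dBu is at or below the 13 dBu threshold — no compression; output 5 dBu.
Stage 3: overshoot 24 dB → 24/3 = 8 dB → -11 dBu.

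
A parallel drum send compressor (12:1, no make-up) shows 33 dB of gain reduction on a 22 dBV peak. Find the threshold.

-14 dBV

Gain reduction = 22 − (-11) = 33 dB; output overshoot = GR / (R − 1) = 33 / 11 = 3 dB.
Threshold = output − output overshoot = -11 − 3 = -14 dBV.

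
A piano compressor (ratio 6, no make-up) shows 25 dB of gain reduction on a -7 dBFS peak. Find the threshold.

-37 dBFS

Input is 30 dB above T (since output overshoot × R = input overshoot: (-32 − T)·6 = -7 − T gives T = -37 dBFS).
Check: -37 + (-7 − (-37))/6 = -37 + 5 = -32 dBFS. ✓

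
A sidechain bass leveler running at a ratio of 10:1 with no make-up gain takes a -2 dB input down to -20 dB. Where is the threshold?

-22 dB

Gain reduction = -2 − (-20) = 18 dB; output overshoot = GR / (R − 1) = 18 / 9 = 2 dB.
Threshold = output − output overshoot = -20 − 2 = -22 dB.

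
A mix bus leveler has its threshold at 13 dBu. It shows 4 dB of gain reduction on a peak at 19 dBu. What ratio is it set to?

3:1

Input overshoot = 19 − 13 = 6 dB.
Output overshoot = 6 − 4 = 2 dB.
Ratio = input overshoot / output overshoot = 6 / 2 = 3.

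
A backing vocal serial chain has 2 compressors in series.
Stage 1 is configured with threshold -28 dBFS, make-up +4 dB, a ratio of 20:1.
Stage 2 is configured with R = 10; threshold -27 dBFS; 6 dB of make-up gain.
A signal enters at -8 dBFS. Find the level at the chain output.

-20.6 dBFS

Stage 1: overshoot 20 dB → 20/20 = 1 dB → -27 dBFS; +4 dB make-up → -23 dBFS.
Stage 2: 4 dB above -27 dBFS, reduced 10:1 to 0.4 dB above → -26.6 dBFS; +6 dB make-up → -20.6 dBFS.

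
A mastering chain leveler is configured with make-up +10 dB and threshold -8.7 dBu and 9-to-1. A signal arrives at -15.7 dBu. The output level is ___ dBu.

-15.7 dBu is 7 dB below the -8.7 dBu threshold, so no gain reduction is applied.
Make-up gain adds 10 dB: -15.7 + 10 = -5.7 dBu.

-5.7 dBu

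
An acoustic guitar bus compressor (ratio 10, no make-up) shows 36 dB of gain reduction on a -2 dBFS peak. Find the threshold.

-42 dBFS

Let T be the threshold. Output overshoot = (input overshoot)/R, so -38 − T = (-2 − T)/10.
10·(-38 − T) = -2 − T → 9·T = -380 − (-2) = -378.
T = -378/9 = -42 dBFS.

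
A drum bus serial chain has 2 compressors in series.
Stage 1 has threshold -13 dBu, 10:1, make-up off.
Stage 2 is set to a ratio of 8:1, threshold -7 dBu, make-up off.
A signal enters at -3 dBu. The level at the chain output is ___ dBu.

-12 dBu

Stage 1: -3 dBu is 10 dB over -13 dBu; at 10:1 that becomes 1 dB over, giving -12 dBu.
Stage 2: -12 dBu ≤ -7 dBu, so stage 2 doesn't engage; output -12 dBu.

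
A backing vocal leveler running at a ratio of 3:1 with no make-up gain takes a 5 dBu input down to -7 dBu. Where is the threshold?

-13 dBu

Gain reduction = 5 − (-7) = 12 dB; output overshoot = GR / (R − 1) = 12 / 2 = 6 dB.
Threshold = output − output overshoot = -7 − 6 = -13 dBu.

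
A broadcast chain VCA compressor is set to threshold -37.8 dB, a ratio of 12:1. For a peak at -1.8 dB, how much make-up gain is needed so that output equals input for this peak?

Without make-up, output = threshold + overshoot/12 = -37.8 + 3 = -34.8 dB.
Gap to target: 33 dB.

33 dB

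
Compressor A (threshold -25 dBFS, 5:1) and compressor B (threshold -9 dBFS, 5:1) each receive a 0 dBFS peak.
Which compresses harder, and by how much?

A: GR = 25 − 25/5 = 20 dB.
B: GR = 9 − 9/5 = 7.2 dB.
A applies 12.8 dB more gain reduction.

A, by 12.8 dB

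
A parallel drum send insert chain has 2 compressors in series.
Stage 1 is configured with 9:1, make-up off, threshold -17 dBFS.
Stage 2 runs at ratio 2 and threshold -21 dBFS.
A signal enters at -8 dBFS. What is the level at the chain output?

-18.5 dBFS

Stage 1: -8 dBFS is 9 dB over -17 dBFS; at 9:1 that becomes 1 dB over, giving -16 dBFS.
Stage 2: overshoot 5 dB → 5/2 = 2.5 dB → -18.5 dBFS.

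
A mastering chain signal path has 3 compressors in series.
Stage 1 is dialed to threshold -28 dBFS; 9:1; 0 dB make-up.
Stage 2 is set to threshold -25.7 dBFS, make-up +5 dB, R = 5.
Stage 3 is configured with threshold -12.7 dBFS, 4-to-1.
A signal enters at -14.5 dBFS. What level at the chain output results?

Stage 1: -14.5 dBFS is 13.5 dB over -28 dBFS; at 9:1 that becomes 1.5 dB over, giving -26.5 dBFS.
Stage 2: -26.5 dBFS ≤ -25.7 dBFS, so stage 2 doesn't engage; make-up brings it to -21.5 dBFS.
Stage 3: -21.5 dBFS ≤ -12.7 dBFS, so stage 3 doesn't engage; output -21.5 dBFS.

-21.5 dBFS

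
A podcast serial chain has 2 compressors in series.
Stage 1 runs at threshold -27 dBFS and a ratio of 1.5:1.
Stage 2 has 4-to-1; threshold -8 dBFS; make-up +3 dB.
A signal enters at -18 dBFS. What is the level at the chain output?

Stage 1: -18 dBFS is 9 dB over -27 dBFS; at 1.5:1 that becomes 6 dB over, giving -21 dBFS.
Stage 2: below threshold (-21 ≤ -8); passes unchanged; make-up brings it to -18 dBFS.

-18 dBFS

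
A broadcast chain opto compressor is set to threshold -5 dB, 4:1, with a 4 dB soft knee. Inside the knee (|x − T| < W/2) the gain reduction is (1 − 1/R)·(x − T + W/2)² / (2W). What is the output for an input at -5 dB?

x − T + W/2 = -5 − (-5) + 2 = 2.
GR = (1 − 1/4) × 2² / 8 = 0.75 × 4 / 8 = 0.375 dB.
Output = -5 − 0.375 = -5.375 dB.

-5.375 dB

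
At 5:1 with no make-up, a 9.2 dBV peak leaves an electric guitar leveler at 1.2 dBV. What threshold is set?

-0.8 dBV

Let T be the threshold. Output overshoot = (input overshoot)/R, so 1.2 − T = (9.2 − T)/5.
5·(1.2 − T) = 9.2 − T → 4·T = 6 − 9.2 = -3.2.
T = -3.2/4 = -0.8 dBV.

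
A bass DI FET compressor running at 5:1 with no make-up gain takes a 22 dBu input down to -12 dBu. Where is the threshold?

Gain reduction = 22 − (-12) = 34 dB; output overshoot = GR / (R − 1) = 34 / 4 = 8.5 dB.
Threshold = output − output overshoot = -12 − 8.5 = -20.5 dBu.

-20.5 dBu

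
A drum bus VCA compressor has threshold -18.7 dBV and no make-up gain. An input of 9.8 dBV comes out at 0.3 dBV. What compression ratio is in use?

Input overshoot = 9.8 − (-18.7) = 28.5 dB; output overshoot = 0.3 − (-18.7) = 19 dB.
Ratio = 28.5 / 19 = 1.5.

1.5:1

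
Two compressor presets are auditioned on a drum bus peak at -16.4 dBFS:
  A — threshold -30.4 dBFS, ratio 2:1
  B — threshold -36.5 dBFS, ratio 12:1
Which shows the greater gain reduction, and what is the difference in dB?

A: 14 dB over, compressed to 7 dB over, so 7 dB of GR.
B: 20.1 dB over, compressed to 1.675 dB over, so 18.425 dB of GR.
B reduces 11.425 dB more.

B, by 11.425 dB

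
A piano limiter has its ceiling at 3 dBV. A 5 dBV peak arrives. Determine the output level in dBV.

At ∞:1, everything above 3 dBV is held at the ceiling.

3 dBV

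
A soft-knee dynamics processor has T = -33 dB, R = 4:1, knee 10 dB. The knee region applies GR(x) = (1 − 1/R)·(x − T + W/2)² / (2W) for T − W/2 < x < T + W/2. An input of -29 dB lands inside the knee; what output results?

-32.0375 dB

x − T + W/2 = -29 − (-33) + 5 = 9.
GR = (1 − 1/4) × 9² / 20 = 0.75 × 81 / 20 = 3.0375 dB.
Output = -29 − 3.0375 = -32.0375 dB.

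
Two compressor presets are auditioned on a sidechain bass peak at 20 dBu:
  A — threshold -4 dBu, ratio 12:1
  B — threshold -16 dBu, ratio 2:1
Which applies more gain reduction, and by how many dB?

A, by 4 dB

A: overshoot 24 dB → output overshoot 2 dB → GR 22 dB.
B: overshoot 36 dB → output overshoot 18 dB → GR 18 dB.
A applies 4 dB more gain reduction.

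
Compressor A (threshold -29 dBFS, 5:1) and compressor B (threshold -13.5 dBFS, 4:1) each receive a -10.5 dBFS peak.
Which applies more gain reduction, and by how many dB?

A, by 12.55 dB

A: 18.5 dB over, compressed to 3.7 dB over, so 14.8 dB of GR.
B: 3 dB over, compressed to 0.75 dB over, so 2.25 dB of GR.
Difference: 12.55 dB in favour of A.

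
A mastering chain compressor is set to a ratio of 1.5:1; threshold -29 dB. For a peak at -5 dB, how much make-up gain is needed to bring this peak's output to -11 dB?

Overshoot 24 dB → 24/1.5 = 16 dB after compression, so the compressed level is -29 + 16 = -13 dB.
Make-up = target − compressed = -11 − (-13) = 2 dB.

2 dB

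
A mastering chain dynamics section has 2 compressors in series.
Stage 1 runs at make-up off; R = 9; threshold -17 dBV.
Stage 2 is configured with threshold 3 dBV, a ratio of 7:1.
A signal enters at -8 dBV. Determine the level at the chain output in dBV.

-16 dBV

Stage 1: -8 dBV is 9 dB over -17 dBV; at 9:1 that becomes 1 dB over, giving -16 dBV.
Stage 2: -16 dBV ≤ 3 dBV, so stage 2 doesn't engage; output -16 dBV.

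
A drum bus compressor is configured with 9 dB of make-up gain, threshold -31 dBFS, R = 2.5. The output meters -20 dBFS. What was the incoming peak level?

Before make-up, the level was -20 − 9 = -29 dBFS.
Post-compression overshoot = -29 − (-31) = 2 dB.
Undo the ratio: input overshoot = 2 × 2.5 = 5 dB, giving input = -26 dBFS.

-26 dBFS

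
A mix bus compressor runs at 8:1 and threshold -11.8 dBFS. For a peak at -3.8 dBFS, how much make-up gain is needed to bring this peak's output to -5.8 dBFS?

Without make-up, output = threshold + overshoot/8 = -11.8 + 1 = -10.8 dBFS.
Gap to target: 5 dB.

5 dB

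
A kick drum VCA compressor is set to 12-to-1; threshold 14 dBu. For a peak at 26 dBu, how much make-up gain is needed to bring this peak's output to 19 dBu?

4 dB

Overshoot 12 dB → 12/12 = 1 dB after compression, so the compressed level is 14 + 1 = 15 dBu.
Make-up = target − compressed = 19 − 15 = 4 dB.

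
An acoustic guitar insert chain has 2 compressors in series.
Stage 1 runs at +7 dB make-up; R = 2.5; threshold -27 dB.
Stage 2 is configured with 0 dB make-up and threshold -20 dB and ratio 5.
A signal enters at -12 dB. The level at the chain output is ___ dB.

-18.8 dB

Stage 1: overshoot 15 dB → 15/2.5 = 6 dB → -21 dB; +7 dB make-up → -14 dB.
Stage 2: 6 dB above -20 dB, reduced 5:1 to 1.2 dB above → -18.8 dB.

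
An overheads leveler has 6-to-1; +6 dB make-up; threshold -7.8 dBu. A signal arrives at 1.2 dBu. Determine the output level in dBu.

Overshoot: 1.2 − (-7.8) = 9 dB.
At 6:1 the overshoot is divided by 6, leaving 1.5 dB above threshold.
Output = -7.8 + 1.5 = -6.3 dBu; make-up adds 6 dB, giving -0.3 dBu.

-0.3 dBu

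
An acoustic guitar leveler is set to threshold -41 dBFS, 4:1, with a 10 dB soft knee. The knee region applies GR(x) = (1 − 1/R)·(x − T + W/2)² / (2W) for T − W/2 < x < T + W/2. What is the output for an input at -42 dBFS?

-42.6 dBFS

x − T + W/2 = -42 − (-41) + 5 = 4.
GR = (1 − 1/4) × 4² / 20 = 0.75 × 16 / 20 = 0.6 dB.
Output = -42 − 0.6 = -42.6 dBFS.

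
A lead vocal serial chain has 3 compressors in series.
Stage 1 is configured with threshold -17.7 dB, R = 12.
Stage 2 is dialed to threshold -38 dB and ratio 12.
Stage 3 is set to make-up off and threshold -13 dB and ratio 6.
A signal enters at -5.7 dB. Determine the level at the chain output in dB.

Stage 1: overshoot 12 dB → 12/12 = 1 dB → -16.7 dB.
Stage 2: -16.7 dB is 21.3 dB over -38 dB; at 12:1 that becomes 1.775 dB over, giving -36.225 dB.
Stage 3: below threshold (-36.225 ≤ -13); passes unchanged; output -36.225 dB.

-36.225 dB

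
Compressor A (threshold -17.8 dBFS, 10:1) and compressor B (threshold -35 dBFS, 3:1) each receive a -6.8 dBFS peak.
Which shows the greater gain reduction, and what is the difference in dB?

A: 11 dB over, compressed to 1.1 dB over, so 9.9 dB of GR.
B: 28.2 dB over, compressed to 9.4 dB over, so 18.8 dB of GR.
Difference: 8.9 dB in favour of B.

B, by 8.9 dB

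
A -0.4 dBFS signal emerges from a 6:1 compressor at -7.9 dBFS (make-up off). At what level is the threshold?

-9.4 dBFS

Let T be the threshold. Output overshoot = (input overshoot)/R, so -7.9 − T = (-0.4 − T)/6.
6·(-7.9 − T) = -0.4 − T → 5·T = -47.4 − (-0.4) = -47.
T = -47/5 = -9.4 dBFS.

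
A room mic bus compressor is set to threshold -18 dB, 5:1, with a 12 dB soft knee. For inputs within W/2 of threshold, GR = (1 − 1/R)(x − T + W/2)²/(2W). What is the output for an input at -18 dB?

x − T + W/2 = -18 − (-18) + 6 = 6.
GR = (1 − 1/5) × 6² / 24 = 0.8 × 36 / 24 = 1.2 dB.
Output = -18 − 1.2 = -19.2 dB.

-19.2 dB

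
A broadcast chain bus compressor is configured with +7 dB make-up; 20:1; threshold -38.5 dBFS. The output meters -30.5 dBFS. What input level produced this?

-18.5 dBFS

Stripping the +7 dB make-up gives -37.5 dBFS at the gain stage.
The compressed level sits -37.5 − (-38.5) = 1 dB over threshold.
Input overshoot = R × output overshoot = 20 dB → input = -38.5 + 20 = -18.5 dBFS.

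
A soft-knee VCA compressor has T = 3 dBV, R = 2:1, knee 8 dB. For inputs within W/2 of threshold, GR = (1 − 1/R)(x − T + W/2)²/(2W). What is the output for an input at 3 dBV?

x − T + W/2 = 3 − 3 + 4 = 4.
GR = (1 − 1/2) × 4² / 16 = 0.5 × 16 / 16 = 0.5 dB.
Output = 3 − 0.5 = 2.5 dBV.

2.5 dBV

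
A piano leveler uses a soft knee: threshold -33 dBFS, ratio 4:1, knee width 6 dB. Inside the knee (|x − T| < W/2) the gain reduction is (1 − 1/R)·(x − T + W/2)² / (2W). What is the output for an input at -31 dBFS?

x − T + W/2 = -31 − (-33) + 3 = 5.
GR = (1 − 1/4) × 5² / 12 = 0.75 × 25 / 12 = 1.5625 dB.
Output = -31 − 1.5625 = -32.5625 dBFS.

-32.5625 dBFS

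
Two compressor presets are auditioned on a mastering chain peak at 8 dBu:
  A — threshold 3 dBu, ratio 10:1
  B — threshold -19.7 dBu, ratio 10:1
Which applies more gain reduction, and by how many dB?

A: GR = 5 − 5/10 = 4.5 dB.
B: GR = 27.7 − 27.7/10 = 24.93 dB.
B applies 20.43 dB more gain reduction.

B, by 20.43 dB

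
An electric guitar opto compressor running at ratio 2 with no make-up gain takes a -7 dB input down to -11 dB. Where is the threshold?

-15 dB

Input is 8 dB above T (since output overshoot × R = input overshoot: (-11 − T)·2 = -7 − T gives T = -15 dB).
Check: -15 + (-7 − (-15))/2 = -15 + 4 = -11 dB. ✓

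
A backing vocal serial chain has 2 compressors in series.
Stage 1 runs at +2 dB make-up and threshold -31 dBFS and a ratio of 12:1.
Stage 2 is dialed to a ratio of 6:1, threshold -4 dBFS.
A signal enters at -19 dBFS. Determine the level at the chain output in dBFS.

-28 dBFS

Stage 1: overshoot 12 dB → 12/12 = 1 dB → -30 dBFS; +2 dB make-up → -28 dBFS.
Stage 2: -28 dBFS ≤ -4 dBFS, so stage 2 doesn't engage; output -28 dBFS.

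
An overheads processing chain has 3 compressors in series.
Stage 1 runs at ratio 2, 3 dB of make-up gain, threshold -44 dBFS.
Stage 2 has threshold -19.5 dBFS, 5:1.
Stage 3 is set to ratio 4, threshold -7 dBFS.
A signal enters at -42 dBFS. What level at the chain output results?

Stage 1: 2 dB above -44 dBFS, reduced 2:1 to 1 dB above → -43 dBFS; +3 dB make-up → -40 dBFS.
Stage 2: -40 dBFS ≤ -19.5 dBFS, so stage 2 doesn't engage; output -40 dBFS.
Stage 3: -40 dBFS is at or below the -7 dBFS threshold — no compression; output -40 dBFS.

-40 dBFS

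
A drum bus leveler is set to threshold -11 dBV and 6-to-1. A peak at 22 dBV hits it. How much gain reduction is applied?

Overshoot = 22 − (-11) = 33 dB.
A 6:1 ratio leaves 5.5 dB of that excess.
GR = overshoot in − overshoot out = 33 − 5.5 = 27.5 dB.

27.5 dB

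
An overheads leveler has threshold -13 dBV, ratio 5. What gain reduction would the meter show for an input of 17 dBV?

24 dB

17 dBV exceeds the threshold by 30 dB.
After 5:1 compression the overshoot becomes 30/5 = 6 dB.
So the signal is attenuated by 30 − 6 = 24 dB.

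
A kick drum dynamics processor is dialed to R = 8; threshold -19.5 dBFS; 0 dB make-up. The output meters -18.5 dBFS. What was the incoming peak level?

-11.5 dBFS

That's 1 dB above the -19.5 dBFS threshold.
Undo the ratio: input overshoot = 1 × 8 = 8 dB, giving input = -11.5 dBFS.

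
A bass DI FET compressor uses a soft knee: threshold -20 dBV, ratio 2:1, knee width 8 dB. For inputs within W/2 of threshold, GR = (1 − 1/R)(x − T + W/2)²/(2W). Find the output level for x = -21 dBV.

x − T + W/2 = -21 − (-20) + 4 = 3.
GR = (1 − 1/2) × 3² / 16 = 0.5 × 9 / 16 = 0.28125 dB.
Output = -21 − 0.28125 = -21.28125 dBV.

-21.28125 dBV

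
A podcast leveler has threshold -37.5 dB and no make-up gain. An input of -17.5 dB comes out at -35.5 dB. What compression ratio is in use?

10:1

Input overshoot = -17.5 − (-37.5) = 20 dB; output overshoot = -35.5 − (-37.5) = 2 dB.
Ratio = 20 / 2 = 10.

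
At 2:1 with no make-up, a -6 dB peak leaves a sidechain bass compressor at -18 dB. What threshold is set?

Gain reduction = -6 − (-18) = 12 dB; output overshoot = GR / (R − 1) = 12 / 1 = 12 dB.
Threshold = output − output overshoot = -18 − 12 = -30 dB.

-30 dB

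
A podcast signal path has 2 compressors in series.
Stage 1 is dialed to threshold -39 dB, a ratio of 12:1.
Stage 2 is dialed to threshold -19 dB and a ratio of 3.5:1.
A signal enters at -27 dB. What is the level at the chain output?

-38 dB

Stage 1: 12 dB above -39 dB, reduced 12:1 to 1 dB above → -38 dB.
Stage 2: -38 dB is at or below the -19 dB threshold — no compression; output -38 dB.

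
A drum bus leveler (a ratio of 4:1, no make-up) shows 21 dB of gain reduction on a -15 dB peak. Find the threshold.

Input is 28 dB above T (since output overshoot × R = input overshoot: (-36 − T)·4 = -15 − T gives T = -43 dB).
Check: -43 + (-15 − (-43))/4 = -43 + 7 = -36 dB. ✓

-43 dB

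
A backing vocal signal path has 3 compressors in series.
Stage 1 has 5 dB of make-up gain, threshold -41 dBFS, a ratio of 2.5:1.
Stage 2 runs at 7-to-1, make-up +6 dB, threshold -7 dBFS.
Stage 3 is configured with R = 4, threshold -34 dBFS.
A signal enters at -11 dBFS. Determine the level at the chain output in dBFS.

Stage 1: -11 dBFS is 30 dB over -41 dBFS; at 2.5:1 that becomes 12 dB over, giving -29 dBFS; +5 dB make-up → -24 dBFS.
Stage 2: -24 dBFS ≤ -7 dBFS, so stage 2 doesn't engage; make-up brings it to -18 dBFS.
Stage 3: overshoot 16 dB → 16/4 = 4 dB → -30 dBFS.

-30 dBFS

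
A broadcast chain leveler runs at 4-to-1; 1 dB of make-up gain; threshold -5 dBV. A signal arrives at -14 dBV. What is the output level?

-14 dBV is 9 dB below the -5 dBV threshold, so no gain reduction is applied.
Make-up gain adds 1 dB: -14 + 1 = -13 dBV.

-13 dBV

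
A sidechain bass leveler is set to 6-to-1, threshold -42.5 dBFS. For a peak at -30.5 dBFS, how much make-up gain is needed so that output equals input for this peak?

10 dB

Without make-up, output = threshold + overshoot/6 = -42.5 + 2 = -40.5 dBFS.
Gap to target: 10 dB.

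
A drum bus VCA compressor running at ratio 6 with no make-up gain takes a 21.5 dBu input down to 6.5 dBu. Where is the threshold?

Input is 18 dB above T (since output overshoot × R = input overshoot: (6.5 − T)·6 = 21.5 − T gives T = 3.5 dBu).
Check: 3.5 + (21.5 − 3.5)/6 = 3.5 + 3 = 6.5 dBu. ✓

3.5 dBu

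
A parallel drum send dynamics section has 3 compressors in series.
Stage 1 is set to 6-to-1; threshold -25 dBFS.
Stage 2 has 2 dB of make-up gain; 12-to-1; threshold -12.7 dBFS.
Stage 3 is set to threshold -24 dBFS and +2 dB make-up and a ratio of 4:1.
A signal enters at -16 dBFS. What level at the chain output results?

-21.375 dBFS

Stage 1: -16 dBFS is 9 dB over -25 dBFS; at 6:1 that becomes 1.5 dB over, giving -23.5 dBFS.
Stage 2: below threshold (-23.5 ≤ -12.7); passes unchanged; make-up brings it to -21.5 dBFS.
Stage 3: 2.5 dB above -24 dBFS, reduced 4:1 to 0.625 dB above → -23.375 dBFS; +2 dB make-up → -21.375 dBFS.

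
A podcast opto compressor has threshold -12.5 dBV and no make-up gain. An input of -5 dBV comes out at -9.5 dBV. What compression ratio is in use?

Input overshoot = -5 − (-12.5) = 7.5 dB; output overshoot = -9.5 − (-12.5) = 3 dB.
Ratio = 7.5 / 3 = 2.5.

2.5:1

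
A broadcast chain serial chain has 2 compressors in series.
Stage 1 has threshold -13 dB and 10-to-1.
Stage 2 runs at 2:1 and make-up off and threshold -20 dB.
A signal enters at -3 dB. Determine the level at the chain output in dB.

Stage 1: -3 dB is 10 dB over -13 dB; at 10:1 that becomes 1 dB over, giving -12 dB.
Stage 2: 8 dB above -20 dB, reduced 2:1 to 4 dB above → -16 dB.

-16 dB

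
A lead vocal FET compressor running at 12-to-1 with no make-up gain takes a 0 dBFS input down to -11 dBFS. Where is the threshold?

-12 dBFS

Input is 12 dB above T (since output overshoot × R = input overshoot: (-11 − T)·12 = 0 − T gives T = -12 dBFS).
Check: -12 + (0 − (-12))/12 = -12 + 1 = -11 dBFS. ✓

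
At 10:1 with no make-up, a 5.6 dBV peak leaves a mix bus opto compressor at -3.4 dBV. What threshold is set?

-4.4 dBV

Let T be the threshold. Output overshoot = (input overshoot)/R, so -3.4 − T = (5.6 − T)/10.
10·(-3.4 − T) = 5.6 − T → 9·T = -34 − 5.6 = -39.6.
T = -39.6/9 = -4.4 dBV.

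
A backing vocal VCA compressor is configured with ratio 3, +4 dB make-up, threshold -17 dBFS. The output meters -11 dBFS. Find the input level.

Stripping the +4 dB make-up gives -15 dBFS at the gain stage.
The compressed level sits -15 − (-17) = 2 dB over threshold.
Before 3:1 compression the overshoot was 2 × 3 = 6 dB, so input = -17 + 6 = -11 dBFS.

-11 dBFS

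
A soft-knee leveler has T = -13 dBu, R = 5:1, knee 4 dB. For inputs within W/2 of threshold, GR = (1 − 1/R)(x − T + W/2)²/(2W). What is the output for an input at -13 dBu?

-13.4 dBu

x − T + W/2 = -13 − (-13) + 2 = 2.
GR = (1 − 1/5) × 2² / 8 = 0.8 × 4 / 8 = 0.4 dB.
Output = -13 − 0.4 = -13.4 dBu.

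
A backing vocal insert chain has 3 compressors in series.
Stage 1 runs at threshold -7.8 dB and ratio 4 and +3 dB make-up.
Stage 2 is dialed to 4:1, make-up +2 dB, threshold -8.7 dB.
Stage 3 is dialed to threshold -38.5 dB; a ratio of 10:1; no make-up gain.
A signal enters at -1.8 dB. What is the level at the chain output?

-35.185 dB

Stage 1: 6 dB above -7.8 dB, reduced 4:1 to 1.5 dB above → -6.3 dB; +3 dB make-up → -3.3 dB.
Stage 2: -3.3 dB is 5.4 dB over -8.7 dB; at 4:1 that becomes 1.35 dB over, giving -7.35 dB; +2 dB make-up → -5.35 dB.
Stage 3: -5.35 dB is 33.15 dB over -38.5 dB; at 10:1 that becomes 3.315 dB over, giving -35.185 dB.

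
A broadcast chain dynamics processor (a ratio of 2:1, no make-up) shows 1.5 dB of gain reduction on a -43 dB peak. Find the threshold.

-46 dB

Let T be the threshold. Output overshoot = (input overshoot)/R, so -44.5 − T = (-43 − T)/2.
2·(-44.5 − T) = -43 − T → 1·T = -89 − (-43) = -46.
T = -46/1 = -46 dB.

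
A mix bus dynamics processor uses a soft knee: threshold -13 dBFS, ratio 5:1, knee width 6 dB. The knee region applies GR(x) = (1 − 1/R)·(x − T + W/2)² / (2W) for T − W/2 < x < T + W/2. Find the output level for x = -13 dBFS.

-13.6 dBFS

x − T + W/2 = -13 − (-13) + 3 = 3.
GR = (1 − 1/5) × 3² / 12 = 0.8 × 9 / 12 = 0.6 dB.
Output = -13 − 0.6 = -13.6 dBFS.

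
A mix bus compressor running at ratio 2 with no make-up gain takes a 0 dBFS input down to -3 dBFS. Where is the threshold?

Input is 6 dB above T (since output overshoot × R = input overshoot: (-3 − T)·2 = 0 − T gives T = -6 dBFS).
Check: -6 + (0 − (-6))/2 = -6 + 3 = -3 dBFS. ✓

-6 dBFS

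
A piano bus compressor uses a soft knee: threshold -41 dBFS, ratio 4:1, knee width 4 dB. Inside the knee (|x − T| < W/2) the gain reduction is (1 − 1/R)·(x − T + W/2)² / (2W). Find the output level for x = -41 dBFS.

-41.375 dBFS

x − T + W/2 = -41 − (-41) + 2 = 2.
GR = (1 − 1/4) × 2² / 8 = 0.75 × 4 / 8 = 0.375 dB.
Output = -41 − 0.375 = -41.375 dBFS.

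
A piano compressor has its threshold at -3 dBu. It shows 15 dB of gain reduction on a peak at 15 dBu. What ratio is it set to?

Input overshoot = 15 − (-3) = 18 dB.
Output overshoot = 18 − 15 = 3 dB.
Ratio = input overshoot / output overshoot = 18 / 3 = 6.

6:1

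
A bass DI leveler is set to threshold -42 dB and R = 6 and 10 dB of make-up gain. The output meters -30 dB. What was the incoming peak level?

-30 dB

Before make-up, the level was -30 − 10 = -40 dB.
Post-compression overshoot = -40 − (-42) = 2 dB.
Before 6:1 compression the overshoot was 2 × 6 = 12 dB, so input = -42 + 12 = -30 dB.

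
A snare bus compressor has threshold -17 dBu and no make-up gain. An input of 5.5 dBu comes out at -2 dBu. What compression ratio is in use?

Input overshoot = 5.5 − (-17) = 22.5 dB; output overshoot = -2 − (-17) = 15 dB.
Ratio = 22.5 / 15 = 1.5.

1.5:1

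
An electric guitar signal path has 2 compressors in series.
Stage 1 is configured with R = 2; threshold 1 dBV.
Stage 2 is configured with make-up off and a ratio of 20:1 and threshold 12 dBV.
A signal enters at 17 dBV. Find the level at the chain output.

Stage 1: 16 dB above 1 dBV, reduced 2:1 to 8 dB above → 9 dBV.
Stage 2: below threshold (9 ≤ 12); passes unchanged; output 9 dBV.

9 dBV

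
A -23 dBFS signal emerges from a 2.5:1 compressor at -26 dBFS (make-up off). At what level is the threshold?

Input is 5 dB above T (since output overshoot × R = input overshoot: (-26 − T)·2.5 = -23 − T gives T = -28 dBFS).
Check: -28 + (-23 − (-28))/2.5 = -28 + 2 = -26 dBFS. ✓

-28 dBFS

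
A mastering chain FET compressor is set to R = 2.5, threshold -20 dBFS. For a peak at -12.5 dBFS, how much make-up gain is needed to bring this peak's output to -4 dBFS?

13 dB

The peak compresses to -20 + 7.5/2.5 = -17 dBFS.
To reach -4 dBFS requires -4 − (-17) = 13 dB of make-up.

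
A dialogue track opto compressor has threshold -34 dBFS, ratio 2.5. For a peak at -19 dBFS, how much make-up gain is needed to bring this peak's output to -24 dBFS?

Overshoot 15 dB → 15/2.5 = 6 dB after compression, so the compressed level is -34 + 6 = -28 dBFS.
Make-up = target − compressed = -24 − (-28) = 4 dB.

4 dB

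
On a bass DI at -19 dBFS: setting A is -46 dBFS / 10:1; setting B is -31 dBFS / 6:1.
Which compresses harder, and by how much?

A, by 14.3 dB

A: 27 dB over, compressed to 2.7 dB over, so 24.3 dB of GR.
B: 12 dB over, compressed to 2 dB over, so 10 dB of GR.
A applies 14.3 dB more gain reduction.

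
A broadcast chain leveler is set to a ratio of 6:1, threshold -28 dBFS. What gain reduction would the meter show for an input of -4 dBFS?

20 dB

Overshoot = -4 − (-28) = 24 dB.
After 6:1 compression the overshoot becomes 24/6 = 4 dB.
GR = overshoot in − overshoot out = 24 − 4 = 20 dB.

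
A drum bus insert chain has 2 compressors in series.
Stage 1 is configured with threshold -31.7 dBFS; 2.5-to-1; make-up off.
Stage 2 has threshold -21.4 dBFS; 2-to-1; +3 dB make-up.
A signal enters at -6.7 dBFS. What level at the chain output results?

-18.7 dBFS

Stage 1: -6.7 dBFS is 25 dB over -31.7 dBFS; at 2.5:1 that becomes 10 dB over, giving -21.7 dBFS.
Stage 2: below threshold (-21.7 ≤ -21.4); passes unchanged; make-up brings it to -18.7 dBFS.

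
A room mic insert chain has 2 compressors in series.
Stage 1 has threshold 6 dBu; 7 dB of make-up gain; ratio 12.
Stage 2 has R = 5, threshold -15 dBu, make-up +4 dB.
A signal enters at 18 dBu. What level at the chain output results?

Stage 1: 12 dB above 6 dBu, reduced 12:1 to 1 dB above → 7 dBu; +7 dB make-up → 14 dBu.
Stage 2: 14 dBu is 29 dB over -15 dBu; at 5:1 that becomes 5.8 dB over, giving -9.2 dBu; +4 dB make-up → -5.2 dBu.

-5.2 dBu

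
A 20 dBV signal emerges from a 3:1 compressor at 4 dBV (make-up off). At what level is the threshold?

-4 dBV

Input is 24 dB above T (since output overshoot × R = input overshoot: (4 − T)·3 = 20 − T gives T = -4 dBV).
Check: -4 + (20 − (-4))/3 = -4 + 8 = 4 dBV. ✓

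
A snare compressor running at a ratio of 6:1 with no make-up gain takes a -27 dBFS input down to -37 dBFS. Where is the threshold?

Input is 12 dB above T (since output overshoot × R = input overshoot: (-37 − T)·6 = -27 − T gives T = -39 dBFS).
Check: -39 + (-27 − (-39))/6 = -39 + 2 = -37 dBFS. ✓

-39 dBFS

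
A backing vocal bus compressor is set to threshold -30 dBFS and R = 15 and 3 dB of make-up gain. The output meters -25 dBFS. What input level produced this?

Stripping the +3 dB make-up gives -28 dBFS at the gain stage.
That's 2 dB above the -30 dBFS threshold.
Before 15:1 compression the overshoot was 2 × 15 = 30 dB, so input = -30 + 30 = 0 dBFS.

0 dBFS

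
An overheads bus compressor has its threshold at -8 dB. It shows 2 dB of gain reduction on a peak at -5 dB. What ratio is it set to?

Input overshoot = -5 − (-8) = 3 dB.
Output overshoot = 3 − 2 = 1 dB.
Ratio = input overshoot / output overshoot = 3 / 1 = 3.

3:1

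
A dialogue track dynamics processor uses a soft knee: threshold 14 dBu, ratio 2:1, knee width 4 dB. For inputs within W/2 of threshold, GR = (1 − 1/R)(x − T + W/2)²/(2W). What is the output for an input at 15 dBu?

14.4375 dBu

x − T + W/2 = 15 − 14 + 2 = 3.
GR = (1 − 1/2) × 3² / 8 = 0.5 × 9 / 8 = 0.5625 dB.
Output = 15 − 0.5625 = 14.4375 dBu.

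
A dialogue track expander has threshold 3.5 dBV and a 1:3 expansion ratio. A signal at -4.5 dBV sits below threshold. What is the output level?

Below threshold, a 1:3 expander applies gain = (3−1)×(T − x) of attenuation.
(3−1) × 8 = 16 dB, so output = -4.5 − 16 = -20.5 dBV.

-20.5 dBV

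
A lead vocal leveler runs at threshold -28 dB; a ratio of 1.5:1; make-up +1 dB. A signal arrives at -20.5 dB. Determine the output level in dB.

Overshoot: -20.5 − (-28) = 7.5 dB.
At 1.5:1 the overshoot is divided by 1.5, leaving 5 dB above threshold.
That puts the output at -23 dB; make-up adds 1 dB, giving -22 dB.

-22 dB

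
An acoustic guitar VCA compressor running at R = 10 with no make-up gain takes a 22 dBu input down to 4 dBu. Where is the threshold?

2 dBu

Gain reduction = 22 − 4 = 18 dB; output overshoot = GR / (R − 1) = 18 / 9 = 2 dB.
Threshold = output − output overshoot = 4 − 2 = 2 dBu.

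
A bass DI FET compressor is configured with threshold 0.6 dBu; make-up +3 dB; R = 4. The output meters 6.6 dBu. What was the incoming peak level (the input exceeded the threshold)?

Stripping the +3 dB make-up gives 3.6 dBu at the gain stage.
The compressed level sits 3.6 − 0.6 = 3 dB over threshold.
Before 4:1 compression the overshoot was 3 × 4 = 12 dB, so input = 0.6 + 12 = 12.6 dBu.

12.6 dBu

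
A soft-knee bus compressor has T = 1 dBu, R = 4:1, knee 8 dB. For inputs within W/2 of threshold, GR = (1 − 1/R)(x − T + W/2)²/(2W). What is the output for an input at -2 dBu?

x − T + W/2 = -2 − 1 + 4 = 1.
GR = (1 − 1/4) × 1² / 16 = 0.75 × 1 / 16 = 0.046875 dB.
Output = -2 − 0.046875 = -2.046875 dBu.

-2.046875 dBu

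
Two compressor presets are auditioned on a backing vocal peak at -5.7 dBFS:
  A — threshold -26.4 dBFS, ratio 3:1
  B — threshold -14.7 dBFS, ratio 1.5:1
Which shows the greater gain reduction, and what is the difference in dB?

A: overshoot 20.7 dB → output overshoot 6.9 dB → GR 13.8 dB.
B: overshoot 9 dB → output overshoot 6 dB → GR 3 dB.
Difference: 10.8 dB in favour of A.

A, by 10.8 dB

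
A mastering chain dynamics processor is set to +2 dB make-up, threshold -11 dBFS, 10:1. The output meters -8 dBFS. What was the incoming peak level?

-1 dBFS

Before make-up, the level was -8 − 2 = -10 dBFS.
Post-compression overshoot = -10 − (-11) = 1 dB.
Before 10:1 compression the overshoot was 1 × 10 = 10 dB, so input = -11 + 10 = -1 dBFS.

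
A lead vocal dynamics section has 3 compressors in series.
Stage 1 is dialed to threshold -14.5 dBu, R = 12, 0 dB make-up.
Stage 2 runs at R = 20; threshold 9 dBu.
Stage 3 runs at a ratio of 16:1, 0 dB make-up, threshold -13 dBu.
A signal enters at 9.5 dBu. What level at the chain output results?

-12.96875 dBu

Stage 1: 24 dB above -14.5 dBu, reduced 12:1 to 2 dB above → -12.5 dBu.
Stage 2: -12.5 dBu ≤ 9 dBu, so stage 2 doesn't engage; output -12.5 dBu.
Stage 3: 0.5 dB above -13 dBu, reduced 16:1 to 0.03125 dB above → -12.96875 dBu.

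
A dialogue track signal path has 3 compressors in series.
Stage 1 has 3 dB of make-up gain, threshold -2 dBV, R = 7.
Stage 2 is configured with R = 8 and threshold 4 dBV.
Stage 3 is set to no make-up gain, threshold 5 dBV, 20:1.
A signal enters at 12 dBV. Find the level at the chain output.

3 dBV

Stage 1: 14 dB above -2 dBV, reduced 7:1 to 2 dB above → 0 dBV; +3 dB make-up → 3 dBV.
Stage 2: 3 dBV is at or below the 4 dBV threshold — no compression; output 3 dBV.
Stage 3: 3 dBV is at or below the 5 dBV threshold — no compression; output 3 dBV.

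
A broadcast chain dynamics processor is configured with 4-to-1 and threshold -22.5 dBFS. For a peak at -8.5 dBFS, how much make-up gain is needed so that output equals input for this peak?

10.5 dB

Without make-up, output = threshold + overshoot/4 = -22.5 + 3.5 = -19 dBFS.
Gap to target: 10.5 dB.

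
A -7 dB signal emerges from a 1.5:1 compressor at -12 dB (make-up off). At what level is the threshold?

-22 dB

Input is 15 dB above T (since output overshoot × R = input overshoot: (-12 − T)·1.5 = -7 − T gives T = -22 dB).
Check: -22 + (-7 − (-22))/1.5 = -22 + 10 = -12 dB. ✓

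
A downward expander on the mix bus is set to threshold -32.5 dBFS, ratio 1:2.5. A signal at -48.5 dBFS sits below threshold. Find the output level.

The input is 16 dB below the -32.5 dBFS threshold.
A 1:2.5 expander multiplies undershoot by 2.5: 16 × 2.5 = 40 dB below threshold.
Output = -32.5 − 40 = -72.5 dBFS.

-72.5 dBFS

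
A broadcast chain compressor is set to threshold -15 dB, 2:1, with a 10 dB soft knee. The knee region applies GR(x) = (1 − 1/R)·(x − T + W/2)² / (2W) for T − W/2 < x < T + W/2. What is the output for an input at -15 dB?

-15.625 dB

x − T + W/2 = -15 − (-15) + 5 = 5.
GR = (1 − 1/2) × 5² / 20 = 0.5 × 25 / 20 = 0.625 dB.
Output = -15 − 0.625 = -15.625 dB.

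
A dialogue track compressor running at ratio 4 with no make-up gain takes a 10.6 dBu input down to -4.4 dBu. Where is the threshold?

Let T be the threshold. Output overshoot = (input overshoot)/R, so -4.4 − T = (10.6 − T)/4.
4·(-4.4 − T) = 10.6 − T → 3·T = -17.6 − 10.6 = -28.2.
T = -28.2/3 = -9.4 dBu.

-9.4 dBu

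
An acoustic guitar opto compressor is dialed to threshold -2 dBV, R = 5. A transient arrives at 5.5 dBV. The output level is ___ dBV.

-0.5 dBV

5.5 dBV sits 7.5 dB over threshold.
5:1 compression reduces that to 7.5/5 = 1.5 dB over.
So the level is -2 + 1.5 = -0.5 dBV.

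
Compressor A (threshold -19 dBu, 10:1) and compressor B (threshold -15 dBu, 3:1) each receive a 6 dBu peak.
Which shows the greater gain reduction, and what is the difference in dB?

A: GR = 25 − 25/10 = 22.5 dB.
B: GR = 21 − 21/3 = 14 dB.
Difference: 8.5 dB in favour of A.

A, by 8.5 dB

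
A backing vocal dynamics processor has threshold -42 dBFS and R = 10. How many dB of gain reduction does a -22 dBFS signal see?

18 dB

Overshoot = -22 − (-42) = 20 dB.
After 10:1 compression the overshoot becomes 20/10 = 2 dB.
Gain reduction = 20 − 2 = 18 dB.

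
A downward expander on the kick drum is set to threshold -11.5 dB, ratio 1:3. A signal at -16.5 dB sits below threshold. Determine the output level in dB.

The input is 5 dB below the -11.5 dB threshold.
A 1:3 expander multiplies undershoot by 3: 5 × 3 = 15 dB below threshold.
Output = -11.5 − 15 = -26.5 dB.

-26.5 dB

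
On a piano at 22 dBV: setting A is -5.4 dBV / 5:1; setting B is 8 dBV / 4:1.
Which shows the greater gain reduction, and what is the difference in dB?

A: 27.4 dB over, compressed to 5.48 dB over, so 21.92 dB of GR.
B: 14 dB over, compressed to 3.5 dB over, so 10.5 dB of GR.
A reduces 11.42 dB more.

A, by 11.42 dB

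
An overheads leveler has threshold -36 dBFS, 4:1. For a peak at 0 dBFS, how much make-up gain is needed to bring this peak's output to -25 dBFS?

The peak compresses to -36 + 36/4 = -27 dBFS.
To reach -25 dBFS requires -25 − (-27) = 2 dB of make-up.

2 dB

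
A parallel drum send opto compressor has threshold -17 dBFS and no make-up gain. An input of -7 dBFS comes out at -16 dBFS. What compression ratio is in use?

10:1

Input overshoot = -7 − (-17) = 10 dB; output overshoot = -16 − (-17) = 1 dB.
Ratio = 10 / 1 = 10.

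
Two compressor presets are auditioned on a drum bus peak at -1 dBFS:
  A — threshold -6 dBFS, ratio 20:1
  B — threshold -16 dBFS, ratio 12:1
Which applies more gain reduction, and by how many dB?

A: 5 dB over, compressed to 0.25 dB over, so 4.75 dB of GR.
B: 15 dB over, compressed to 1.25 dB over, so 13.75 dB of GR.
B reduces 9 dB more.

B, by 9 dB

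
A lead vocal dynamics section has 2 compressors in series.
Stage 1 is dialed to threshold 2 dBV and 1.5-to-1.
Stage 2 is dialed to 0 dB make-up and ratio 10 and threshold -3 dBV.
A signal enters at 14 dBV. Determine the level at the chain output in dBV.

Stage 1: 14 dBV is 12 dB over 2 dBV; at 1.5:1 that becomes 8 dB over, giving 10 dBV.
Stage 2: 10 dBV is 13 dB over -3 dBV; at 10:1 that becomes 1.3 dB over, giving -1.7 dBV.

-1.7 dBV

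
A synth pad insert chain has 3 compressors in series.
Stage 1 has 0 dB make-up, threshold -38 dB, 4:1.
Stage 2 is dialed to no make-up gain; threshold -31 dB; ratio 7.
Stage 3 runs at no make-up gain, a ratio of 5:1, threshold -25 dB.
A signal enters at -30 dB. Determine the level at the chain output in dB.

-36 dB

Stage 1: 8 dB above -38 dB, reduced 4:1 to 2 dB above → -36 dB.
Stage 2: below threshold (-36 ≤ -31); passes unchanged; output -36 dB.
Stage 3: -36 dB is at or below the -25 dB threshold — no compression; output -36 dB.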